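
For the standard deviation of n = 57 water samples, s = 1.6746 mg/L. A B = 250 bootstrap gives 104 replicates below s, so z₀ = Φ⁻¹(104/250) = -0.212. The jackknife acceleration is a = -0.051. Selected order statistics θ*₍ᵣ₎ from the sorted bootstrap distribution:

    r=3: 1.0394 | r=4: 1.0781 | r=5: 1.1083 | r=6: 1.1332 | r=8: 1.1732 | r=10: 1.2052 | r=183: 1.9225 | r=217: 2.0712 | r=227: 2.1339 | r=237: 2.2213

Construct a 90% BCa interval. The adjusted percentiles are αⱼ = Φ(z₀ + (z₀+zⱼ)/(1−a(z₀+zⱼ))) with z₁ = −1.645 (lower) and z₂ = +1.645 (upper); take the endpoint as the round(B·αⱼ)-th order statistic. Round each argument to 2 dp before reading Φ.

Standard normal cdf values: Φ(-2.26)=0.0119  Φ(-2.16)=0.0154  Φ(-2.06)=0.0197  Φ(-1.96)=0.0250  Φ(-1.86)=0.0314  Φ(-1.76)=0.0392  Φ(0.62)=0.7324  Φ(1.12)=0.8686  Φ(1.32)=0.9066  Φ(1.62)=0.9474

(1.0394, 2.0712)

Lower: z₀ + z₁ = -0.212 + (-1.645) = -1.857; 1 − a(z₀+z₁) = 1 − (-0.051)(-1.857) = 0.9053; argument = -0.212 + (-1.857)/0.9053 = -2.2633 → -2.26.
α₁ = Φ(-2.26) = 0.0119; rank = round(250 × 0.0119) = 3; θ*₍3₎ = 1.0394.
Upper: z₀ + z₂ = 1.433; 1 − a(z₀+z₂) = 1.0731; argument = 1.1234 → 1.12; α₂ = 0.8686; rank = 217; θ*₍217₎ = 2.0712.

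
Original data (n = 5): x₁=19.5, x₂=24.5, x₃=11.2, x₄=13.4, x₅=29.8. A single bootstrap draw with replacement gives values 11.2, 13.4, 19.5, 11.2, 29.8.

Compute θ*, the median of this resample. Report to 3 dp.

Sorted: 11.2, 11.2, 13.4, 19.5, 29.8
Median = middle value = 13.400

θ* = 13.400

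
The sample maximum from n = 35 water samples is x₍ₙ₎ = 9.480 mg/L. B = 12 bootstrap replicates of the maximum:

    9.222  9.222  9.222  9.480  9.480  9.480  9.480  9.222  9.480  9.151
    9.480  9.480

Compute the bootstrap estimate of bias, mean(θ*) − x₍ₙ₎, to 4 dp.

bias = −0.1134

mean(θ*) = (9.222 + 9.222 + 9.222 + 9.480 + 9.480 + 9.480 + 9.480 + 9.222 + 9.480 + 9.151 + 9.480 + 9.480) / 12 = 9.36658
bias = 9.36658 − 9.480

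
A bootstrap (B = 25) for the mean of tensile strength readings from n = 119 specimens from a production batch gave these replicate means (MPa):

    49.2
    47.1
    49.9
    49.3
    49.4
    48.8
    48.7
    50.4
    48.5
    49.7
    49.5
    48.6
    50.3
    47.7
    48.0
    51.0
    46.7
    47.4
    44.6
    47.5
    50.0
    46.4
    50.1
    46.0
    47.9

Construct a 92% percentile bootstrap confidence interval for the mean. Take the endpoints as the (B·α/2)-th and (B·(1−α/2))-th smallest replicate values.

(44.6, 50.4)

Sorted replicates: 44.6, 46.0, 46.4, 46.7, 47.1, 47.4, 47.5, 47.7, 47.9, 48.0, 48.5, 48.6, 48.7, 48.8, 49.2, 49.3, 49.4, 49.5, 49.7, 49.9, 50.0, 50.1, 50.3, 50.4, 51.0
α = 0.08; lower rank = 25 × 0.040 = 1; upper rank = 25 × 0.960 = 24.
The 1st smallest replicate is 44.6; the 24th is 50.4.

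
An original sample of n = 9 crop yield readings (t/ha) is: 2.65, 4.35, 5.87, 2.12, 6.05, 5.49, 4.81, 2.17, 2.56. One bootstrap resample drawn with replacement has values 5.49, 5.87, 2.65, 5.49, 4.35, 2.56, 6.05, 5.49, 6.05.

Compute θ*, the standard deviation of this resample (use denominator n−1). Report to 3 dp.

Mean = 4.8889; sum of squared deviations = 15.4697
s² = 15.4697 / 8 = 1.9337
s = √1.9337 = 1.391

θ* = 1.391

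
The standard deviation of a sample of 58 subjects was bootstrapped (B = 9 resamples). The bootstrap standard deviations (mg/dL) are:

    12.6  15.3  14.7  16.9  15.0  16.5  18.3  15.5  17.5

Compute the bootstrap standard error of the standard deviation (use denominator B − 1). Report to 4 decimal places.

Bootstrap SE is the standard deviation of the 9 replicate standard deviations.
Mean of replicates: (12.6 + 15.3 + 14.7 + 16.9 + 15.0 + 16.5 + 18.3 + 15.5 + 17.5) / 9 = 142.30000 / 9 = 15.81111
Sum of squared deviations: (−3.21111)² + (−0.51111)² + (−1.11111)² + (+1.08889)² + (−0.81111)² + (+0.68889)² + (+2.48889)² + (−0.31111)² + (+1.68889)² = 23.26889
Variance = 23.26889 / 8 = 2.90861
SE* = √2.90861

SE* = 1.7055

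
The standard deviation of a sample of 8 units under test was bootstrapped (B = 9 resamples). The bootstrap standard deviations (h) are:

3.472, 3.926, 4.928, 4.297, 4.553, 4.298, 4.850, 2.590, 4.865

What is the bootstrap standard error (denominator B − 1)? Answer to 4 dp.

Bootstrap SE is the standard deviation of the 9 replicate standard deviations.
Mean of replicates: (3.472 + 3.926 + 4.928 + 4.297 + 4.553 + 4.298 + 4.850 + 2.590 + 4.865) / 9 = 37.77900 / 9 = 4.19767
Sum of squared deviations: (−0.72567)² + (−0.27167)² + (+0.73033)² + (+0.09933)² + (+0.35533)² + (+0.10033)² + (+0.65233)² + (−1.60767)² + (+0.66733)² = 4.73544
Variance = 4.73544 / 8 = 0.59193
SE* = √0.59193

SE* = 0.7694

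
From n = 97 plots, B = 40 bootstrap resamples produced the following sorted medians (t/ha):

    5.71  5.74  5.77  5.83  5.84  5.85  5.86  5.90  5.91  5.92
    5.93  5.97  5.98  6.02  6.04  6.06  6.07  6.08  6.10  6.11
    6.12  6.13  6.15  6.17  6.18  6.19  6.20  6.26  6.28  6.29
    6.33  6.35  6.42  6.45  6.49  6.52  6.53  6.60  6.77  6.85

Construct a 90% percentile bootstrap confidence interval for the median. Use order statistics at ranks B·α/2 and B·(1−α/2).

(5.74, 6.60)

α = 0.10; lower rank = 40 × 0.050 = 2; upper rank = 40 × 0.950 = 38.
The 2nd smallest replicate is 5.74; the 38th is 6.60.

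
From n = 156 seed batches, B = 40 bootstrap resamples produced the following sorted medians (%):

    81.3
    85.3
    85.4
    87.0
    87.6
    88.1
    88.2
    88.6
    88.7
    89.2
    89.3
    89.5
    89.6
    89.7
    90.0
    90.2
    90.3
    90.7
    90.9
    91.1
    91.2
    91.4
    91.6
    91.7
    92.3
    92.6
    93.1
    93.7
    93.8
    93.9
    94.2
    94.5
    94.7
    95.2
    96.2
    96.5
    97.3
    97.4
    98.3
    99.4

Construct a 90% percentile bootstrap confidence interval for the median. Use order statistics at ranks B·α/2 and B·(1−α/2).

(85.3, 97.4)

α = 0.10; lower rank = 40 × 0.050 = 2; upper rank = 40 × 0.950 = 38.
The 2nd smallest replicate is 85.3; the 38th is 97.4.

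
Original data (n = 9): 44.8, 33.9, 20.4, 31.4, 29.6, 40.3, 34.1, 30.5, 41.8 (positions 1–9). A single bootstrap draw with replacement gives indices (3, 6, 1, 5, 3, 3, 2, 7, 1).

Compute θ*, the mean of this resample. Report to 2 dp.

θ* = 32.08

Resample values: 20.4, 40.3, 44.8, 29.6, 20.4, 20.4, 33.9, 34.1, 44.8.
Mean = (20.4 + 40.3 + 44.8 + 29.6 + 20.4 + 20.4 + 33.9 + 34.1 + 44.8) / 9 = 288.70 / 9 = 32.08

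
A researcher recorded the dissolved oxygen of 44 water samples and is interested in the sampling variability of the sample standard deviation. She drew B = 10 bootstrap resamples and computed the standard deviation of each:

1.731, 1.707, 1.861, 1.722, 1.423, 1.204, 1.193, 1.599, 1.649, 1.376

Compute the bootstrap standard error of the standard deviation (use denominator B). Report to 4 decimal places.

SE* = 0.2212

Bootstrap SE is the standard deviation of the 10 replicate standard deviations.
Mean of replicates: (1.731 + 1.707 + 1.861 + 1.722 + 1.423 + 1.204 + 1.193 + 1.599 + 1.649 + 1.376) / 10 = 15.46500 / 10 = 1.54650
Sum of squared deviations: (+0.18450)² + (+0.16050)² + (+0.31450)² + (+0.17550)² + (−0.12350)² + (−0.34250)² + (−0.35350)² + (+0.05250)² + (+0.10250)² + (−0.17050)² = 0.48936
Variance = 0.48936 / 10 = 0.04894
SE* = √0.04894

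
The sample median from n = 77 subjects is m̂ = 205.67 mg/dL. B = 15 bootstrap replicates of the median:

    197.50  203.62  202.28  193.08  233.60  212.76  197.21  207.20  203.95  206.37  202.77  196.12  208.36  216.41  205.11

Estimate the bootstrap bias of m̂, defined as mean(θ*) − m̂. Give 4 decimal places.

mean(θ*) = (197.50 + 203.62 + 202.28 + 193.08 + 233.60 + 212.76 + 197.21 + 207.20 + 203.95 + 206.37 + 202.77 + 196.12 + 208.36 + 216.41 + 205.11) / 15 = 205.75600
bias = 205.75600 − 205.67

bias = +0.0860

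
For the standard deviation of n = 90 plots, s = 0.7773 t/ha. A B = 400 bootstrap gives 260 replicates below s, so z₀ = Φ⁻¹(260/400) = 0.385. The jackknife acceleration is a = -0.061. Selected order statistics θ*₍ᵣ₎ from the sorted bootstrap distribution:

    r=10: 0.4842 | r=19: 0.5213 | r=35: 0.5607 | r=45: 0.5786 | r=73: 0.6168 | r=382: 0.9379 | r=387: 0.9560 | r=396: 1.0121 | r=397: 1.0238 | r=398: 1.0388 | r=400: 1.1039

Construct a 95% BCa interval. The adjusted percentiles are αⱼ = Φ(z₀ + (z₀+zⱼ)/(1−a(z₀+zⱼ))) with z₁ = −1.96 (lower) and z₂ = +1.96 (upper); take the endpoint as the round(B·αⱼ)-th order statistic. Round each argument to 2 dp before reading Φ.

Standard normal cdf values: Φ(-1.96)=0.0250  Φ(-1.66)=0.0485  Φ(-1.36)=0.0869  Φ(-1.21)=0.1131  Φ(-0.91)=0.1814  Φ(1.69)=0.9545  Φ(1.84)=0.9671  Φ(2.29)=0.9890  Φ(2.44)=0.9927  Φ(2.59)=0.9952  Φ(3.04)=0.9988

(0.5607, 1.0238)

Lower: z₀ + z₁ = 0.385 + (-1.960) = -1.575; 1 − a(z₀+z₁) = 1 − (-0.061)(-1.575) = 0.9039; argument = 0.385 + (-1.575)/0.9039 = -1.3574 → -1.36.
α₁ = Φ(-1.36) = 0.0869; rank = round(400 × 0.0869) = 35; θ*₍35₎ = 0.5607.
Upper: z₀ + z₂ = 2.345; 1 − a(z₀+z₂) = 1.1430; argument = 2.4365 → 2.44; α₂ = 0.9927; rank = 397; θ*₍397₎ = 1.0238.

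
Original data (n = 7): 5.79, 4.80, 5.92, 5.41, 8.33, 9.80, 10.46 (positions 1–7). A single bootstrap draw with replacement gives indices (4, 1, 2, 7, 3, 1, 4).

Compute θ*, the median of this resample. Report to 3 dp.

Resample values: 5.41, 5.79, 4.80, 10.46, 5.92, 5.79, 5.41.
Sorted: 4.80, 5.41, 5.41, 5.79, 5.79, 5.92, 10.46
Median = middle value = 5.790

θ* = 5.790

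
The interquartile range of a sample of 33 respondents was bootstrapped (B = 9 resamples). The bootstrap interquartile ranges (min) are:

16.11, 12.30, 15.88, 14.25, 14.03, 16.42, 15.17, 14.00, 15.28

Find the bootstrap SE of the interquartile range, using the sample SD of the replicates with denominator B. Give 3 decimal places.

SE* = 1.232

Bootstrap SE is the standard deviation of the 9 replicate interquartile ranges.
Mean of replicates: (16.11 + 12.30 + 15.88 + 14.25 + 14.03 + 16.42 + 15.17 + 14.00 + 15.28) / 9 = 133.4400 / 9 = 14.8267
Sum of squared deviations: (+1.2833)² + (−2.5267)² + (+1.0533)² + (−0.5767)² + (−0.7967)² + (+1.5933)² + (+0.3433)² + (−0.8267)² + (+0.4533)² = 13.6532
Variance = 13.6532 / 9 = 1.5170
SE* = √1.5170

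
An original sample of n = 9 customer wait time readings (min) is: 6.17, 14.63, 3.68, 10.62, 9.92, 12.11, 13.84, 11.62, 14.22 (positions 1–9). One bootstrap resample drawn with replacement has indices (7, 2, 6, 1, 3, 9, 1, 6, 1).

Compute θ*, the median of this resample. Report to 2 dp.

θ* = 12.11

Resample values: 13.84, 14.63, 12.11, 6.17, 3.68, 14.22, 6.17, 12.11, 6.17.
Sorted: 3.68, 6.17, 6.17, 6.17, 12.11, 12.11, 13.84, 14.22, 14.63
Median = middle value = 12.11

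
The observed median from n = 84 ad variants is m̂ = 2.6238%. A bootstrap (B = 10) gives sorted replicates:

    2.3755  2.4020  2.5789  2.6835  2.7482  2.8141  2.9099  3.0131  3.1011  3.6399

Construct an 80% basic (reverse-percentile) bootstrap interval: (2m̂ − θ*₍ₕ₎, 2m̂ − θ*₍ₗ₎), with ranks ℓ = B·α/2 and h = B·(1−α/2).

Percentile endpoints at ranks 1 and 9: θ*₍1₎ = 2.3755, θ*₍9₎ = 3.1011.
Basic interval reflects these around m̂:
  lower = 2 × 2.6238 − 3.1011 = 2.1465
  upper = 2 × 2.6238 − 2.3755 = 2.8721

(2.1465, 2.8721)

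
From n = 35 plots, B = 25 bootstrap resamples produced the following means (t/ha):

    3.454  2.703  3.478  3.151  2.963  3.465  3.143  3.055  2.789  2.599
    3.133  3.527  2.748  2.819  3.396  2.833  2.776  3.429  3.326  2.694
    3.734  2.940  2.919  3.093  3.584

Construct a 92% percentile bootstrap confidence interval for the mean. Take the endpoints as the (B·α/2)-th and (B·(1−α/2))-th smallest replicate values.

(2.599, 3.584)

Sorted replicates: 2.599, 2.694, 2.703, 2.748, 2.776, 2.789, 2.819, 2.833, 2.919, 2.940, 2.963, 3.055, 3.093, 3.133, 3.143, 3.151, 3.326, 3.396, 3.429, 3.454, 3.465, 3.478, 3.527, 3.584, 3.734
α = 0.08; lower rank = 25 × 0.040 = 1; upper rank = 25 × 0.960 = 24.
The 1st smallest replicate is 2.599; the 24th is 3.584.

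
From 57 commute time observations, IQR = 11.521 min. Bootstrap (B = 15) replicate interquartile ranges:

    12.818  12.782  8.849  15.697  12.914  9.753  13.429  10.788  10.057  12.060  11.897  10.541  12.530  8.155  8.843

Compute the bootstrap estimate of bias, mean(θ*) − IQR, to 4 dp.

mean(θ*) = (12.818 + 12.782 + 8.849 + 15.697 + 12.914 + 9.753 + 13.429 + 10.788 + 10.057 + 12.060 + 11.897 + 10.541 + 12.530 + 8.155 + 8.843) / 15 = 11.40753
bias = 11.40753 − 11.521

bias = −0.1135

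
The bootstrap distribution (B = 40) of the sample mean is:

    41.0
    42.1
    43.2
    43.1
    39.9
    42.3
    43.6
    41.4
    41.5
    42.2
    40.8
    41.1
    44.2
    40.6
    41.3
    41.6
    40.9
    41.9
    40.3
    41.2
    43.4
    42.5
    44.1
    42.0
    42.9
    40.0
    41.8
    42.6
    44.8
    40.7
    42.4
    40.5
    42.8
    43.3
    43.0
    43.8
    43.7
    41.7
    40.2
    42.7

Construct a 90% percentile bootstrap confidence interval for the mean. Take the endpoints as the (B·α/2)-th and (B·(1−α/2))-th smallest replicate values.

Sorted replicates: 39.9, 40.0, 40.2, 40.3, 40.5, 40.6, 40.7, 40.8, 40.9, 41.0, 41.1, 41.2, 41.3, 41.4, 41.5, 41.6, 41.7, 41.8, 41.9, 42.0, 42.1, 42.2, 42.3, 42.4, 42.5, 42.6, 42.7, 42.8, 42.9, 43.0, 43.1, 43.2, 43.3, 43.4, 43.6, 43.7, 43.8, 44.1, 44.2, 44.8
α = 0.10; lower rank = 40 × 0.050 = 2; upper rank = 40 × 0.950 = 38.
The 2nd smallest replicate is 40.0; the 38th is 44.1.

(40.0, 44.1)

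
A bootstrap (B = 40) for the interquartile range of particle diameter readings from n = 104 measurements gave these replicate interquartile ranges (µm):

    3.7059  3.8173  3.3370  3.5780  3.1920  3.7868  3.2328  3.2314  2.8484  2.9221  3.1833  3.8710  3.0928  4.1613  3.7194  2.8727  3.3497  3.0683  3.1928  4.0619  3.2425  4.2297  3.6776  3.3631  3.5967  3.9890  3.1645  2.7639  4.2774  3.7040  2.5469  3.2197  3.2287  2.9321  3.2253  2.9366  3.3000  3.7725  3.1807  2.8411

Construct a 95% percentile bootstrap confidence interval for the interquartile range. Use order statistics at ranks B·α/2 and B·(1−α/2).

Sorted replicates: 2.5469, 2.7639, 2.8411, 2.8484, 2.8727, 2.9221, 2.9321, 2.9366, 3.0683, 3.0928, 3.1645, 3.1807, 3.1833, 3.1920, 3.1928, 3.2197, 3.2253, 3.2287, 3.2314, 3.2328, 3.2425, 3.3000, 3.3370, 3.3497, 3.3631, 3.5780, 3.5967, 3.6776, 3.7040, 3.7059, 3.7194, 3.7725, 3.7868, 3.8173, 3.8710, 3.9890, 4.0619, 4.1613, 4.2297, 4.2774
α = 0.05; lower rank = 40 × 0.025 = 1; upper rank = 40 × 0.975 = 39.
The 1st smallest replicate is 2.5469; the 39th is 4.2297.

(2.5469, 4.2297)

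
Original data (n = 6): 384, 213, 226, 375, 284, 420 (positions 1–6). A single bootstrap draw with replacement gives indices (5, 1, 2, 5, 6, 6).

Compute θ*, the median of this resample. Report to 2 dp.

θ* = 334.00

Resample values: 284, 384, 213, 284, 420, 420.
Sorted: 213, 284, 284, 384, 420, 420
Median = average of the two middle values = 334.00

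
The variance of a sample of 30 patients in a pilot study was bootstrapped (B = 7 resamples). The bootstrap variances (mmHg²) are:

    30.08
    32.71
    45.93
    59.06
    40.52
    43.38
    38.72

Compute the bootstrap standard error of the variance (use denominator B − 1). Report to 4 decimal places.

SE* = 9.5558

Bootstrap SE is the standard deviation of the 7 replicate variances.
Mean of replicates: (30.08 + 32.71 + 45.93 + 59.06 + 40.52 + 43.38 + 38.72) / 7 = 290.40000 / 7 = 41.48571
Sum of squared deviations: (−11.40571)² + (−8.77571)² + (+4.44429)² + (+17.57429)² + (−0.96571)² + (+1.89429)² + (−2.76571)² = 547.88077
Variance = 547.88077 / 6 = 91.31346
SE* = √91.31346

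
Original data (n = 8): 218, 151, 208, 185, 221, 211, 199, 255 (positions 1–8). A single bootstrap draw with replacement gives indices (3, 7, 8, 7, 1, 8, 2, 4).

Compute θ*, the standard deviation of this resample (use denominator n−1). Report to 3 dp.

Resample values: 208, 199, 255, 199, 218, 255, 151, 185.
Mean = 208.7500; sum of squared deviations = 8453.5000
s² = 8453.5000 / 7 = 1207.6429
s = √1207.6429 = 34.751

θ* = 34.751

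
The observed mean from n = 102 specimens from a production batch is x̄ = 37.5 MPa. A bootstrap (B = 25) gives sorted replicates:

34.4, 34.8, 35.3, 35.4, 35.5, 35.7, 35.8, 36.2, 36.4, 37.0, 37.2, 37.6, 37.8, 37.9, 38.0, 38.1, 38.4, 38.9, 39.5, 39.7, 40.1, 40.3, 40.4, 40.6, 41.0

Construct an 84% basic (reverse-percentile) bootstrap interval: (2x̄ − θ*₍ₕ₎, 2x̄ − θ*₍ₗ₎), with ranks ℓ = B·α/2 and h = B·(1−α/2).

Percentile endpoints at ranks 2 and 23: θ*₍2₎ = 34.8, θ*₍23₎ = 40.4.
Basic interval reflects these around x̄:
  lower = 2 × 37.5 − 40.4 = 34.6
  upper = 2 × 37.5 − 34.8 = 40.2

(34.6, 40.2)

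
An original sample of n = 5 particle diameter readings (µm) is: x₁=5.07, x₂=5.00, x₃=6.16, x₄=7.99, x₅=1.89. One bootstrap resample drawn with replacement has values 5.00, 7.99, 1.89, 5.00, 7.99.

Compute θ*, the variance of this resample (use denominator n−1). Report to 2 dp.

θ* = 6.48

Mean = 5.5740; sum of squared deviations = 25.9049
s² = 25.9049 / 4 = 6.4762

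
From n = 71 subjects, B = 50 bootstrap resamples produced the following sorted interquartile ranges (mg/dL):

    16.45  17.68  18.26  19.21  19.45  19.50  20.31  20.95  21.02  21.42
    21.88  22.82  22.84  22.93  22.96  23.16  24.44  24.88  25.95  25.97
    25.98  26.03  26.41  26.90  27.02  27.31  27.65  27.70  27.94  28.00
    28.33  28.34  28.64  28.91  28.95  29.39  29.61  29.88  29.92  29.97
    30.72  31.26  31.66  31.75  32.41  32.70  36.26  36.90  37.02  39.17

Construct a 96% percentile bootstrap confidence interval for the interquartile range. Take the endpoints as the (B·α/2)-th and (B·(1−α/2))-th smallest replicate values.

α = 0.04; lower rank = 50 × 0.020 = 1; upper rank = 50 × 0.980 = 49.
The 1st smallest replicate is 16.45; the 49th is 37.02.

(16.45, 37.02)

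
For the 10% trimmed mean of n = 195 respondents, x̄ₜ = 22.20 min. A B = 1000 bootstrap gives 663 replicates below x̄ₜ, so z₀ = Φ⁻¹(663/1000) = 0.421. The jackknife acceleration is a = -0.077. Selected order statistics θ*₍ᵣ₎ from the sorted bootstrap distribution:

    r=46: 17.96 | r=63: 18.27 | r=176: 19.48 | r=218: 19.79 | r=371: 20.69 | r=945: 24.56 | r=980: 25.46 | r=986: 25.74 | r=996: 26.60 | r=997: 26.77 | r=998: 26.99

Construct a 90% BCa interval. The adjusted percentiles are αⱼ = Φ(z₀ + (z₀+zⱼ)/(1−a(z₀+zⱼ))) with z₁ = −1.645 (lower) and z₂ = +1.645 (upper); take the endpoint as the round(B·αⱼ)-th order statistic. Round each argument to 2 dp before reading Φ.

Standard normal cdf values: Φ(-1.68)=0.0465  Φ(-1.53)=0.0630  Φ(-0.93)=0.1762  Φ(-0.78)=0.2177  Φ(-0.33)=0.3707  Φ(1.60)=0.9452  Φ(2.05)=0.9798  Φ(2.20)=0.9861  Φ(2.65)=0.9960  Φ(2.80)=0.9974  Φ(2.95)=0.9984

Lower: z₀ + z₁ = 0.421 + (-1.645) = -1.224; 1 − a(z₀+z₁) = 1 − (-0.077)(-1.224) = 0.9058; argument = 0.421 + (-1.224)/0.9058 = -0.9304 → -0.93.
α₁ = Φ(-0.93) = 0.1762; rank = round(1000 × 0.1762) = 176; θ*₍176₎ = 19.48.
Upper: z₀ + z₂ = 2.066; 1 − a(z₀+z₂) = 1.1591; argument = 2.2034 → 2.20; α₂ = 0.9861; rank = 986; θ*₍986₎ = 25.74.

(19.48, 25.74)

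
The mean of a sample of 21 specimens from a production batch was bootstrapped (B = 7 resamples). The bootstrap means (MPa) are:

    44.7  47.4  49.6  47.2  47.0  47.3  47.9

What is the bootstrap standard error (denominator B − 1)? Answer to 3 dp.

Bootstrap SE is the standard deviation of the 7 replicate means.
Mean of replicates: (44.7 + 47.4 + 49.6 + 47.2 + 47.0 + 47.3 + 47.9) / 7 = 331.1000 / 7 = 47.3000
Sum of squared deviations: (−2.6000)² + (+0.1000)² + (+2.3000)² + (−0.1000)² + (−0.3000)² + (−0.0000)² + (+0.6000)² = 12.5200
Variance = 12.5200 / 6 = 2.0867
SE* = √2.0867

SE* = 1.445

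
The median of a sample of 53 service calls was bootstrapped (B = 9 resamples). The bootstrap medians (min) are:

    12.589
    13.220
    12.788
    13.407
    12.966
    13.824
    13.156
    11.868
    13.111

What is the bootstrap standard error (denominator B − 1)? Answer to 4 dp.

Bootstrap SE is the standard deviation of the 9 replicate medians.
Mean of replicates: (12.589 + 13.220 + 12.788 + 13.407 + 12.966 + 13.824 + 13.156 + 11.868 + 13.111) / 9 = 116.92900 / 9 = 12.99211
Sum of squared deviations: (−0.40311)² + (+0.22789)² + (−0.20411)² + (+0.41489)² + (−0.02611)² + (+0.83189)² + (+0.16389)² + (−1.12411)² + (+0.11889)² = 2.42557
Variance = 2.42557 / 8 = 0.30320
SE* = √0.30320

SE* = 0.5506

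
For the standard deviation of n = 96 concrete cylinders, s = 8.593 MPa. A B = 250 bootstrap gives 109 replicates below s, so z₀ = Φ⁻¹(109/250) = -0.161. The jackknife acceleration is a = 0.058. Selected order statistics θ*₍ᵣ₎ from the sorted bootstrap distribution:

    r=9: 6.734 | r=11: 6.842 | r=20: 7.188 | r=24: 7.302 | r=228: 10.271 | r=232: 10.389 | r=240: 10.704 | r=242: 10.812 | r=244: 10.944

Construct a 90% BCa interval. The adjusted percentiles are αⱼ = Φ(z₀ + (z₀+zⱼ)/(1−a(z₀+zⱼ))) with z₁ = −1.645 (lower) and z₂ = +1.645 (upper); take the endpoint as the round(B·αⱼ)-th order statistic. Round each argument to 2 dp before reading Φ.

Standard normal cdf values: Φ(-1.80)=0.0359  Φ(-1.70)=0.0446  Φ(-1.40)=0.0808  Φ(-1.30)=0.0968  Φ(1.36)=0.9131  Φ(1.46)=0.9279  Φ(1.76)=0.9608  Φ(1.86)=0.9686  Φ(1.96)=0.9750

(6.734, 10.389)

Lower: z₀ + z₁ = -0.161 + (-1.645) = -1.806; 1 − a(z₀+z₁) = 1 − (0.058)(-1.806) = 1.1047; argument = -0.161 + (-1.806)/1.1047 = -1.7958 → -1.80.
α₁ = Φ(-1.80) = 0.0359; rank = round(250 × 0.0359) = 9; θ*₍9₎ = 6.734.
Upper: z₀ + z₂ = 1.484; 1 − a(z₀+z₂) = 0.9139; argument = 1.4628 → 1.46; α₂ = 0.9279; rank = 232; θ*₍232₎ = 10.389.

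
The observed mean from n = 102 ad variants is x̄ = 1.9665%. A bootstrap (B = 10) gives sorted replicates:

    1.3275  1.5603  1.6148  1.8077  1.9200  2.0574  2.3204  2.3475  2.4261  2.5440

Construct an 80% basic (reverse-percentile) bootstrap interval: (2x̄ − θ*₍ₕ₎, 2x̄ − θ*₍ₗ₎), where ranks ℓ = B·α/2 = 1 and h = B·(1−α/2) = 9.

Percentile endpoints at ranks 1 and 9: θ*₍1₎ = 1.3275, θ*₍9₎ = 2.4261.
Basic interval reflects these around x̄:
  lower = 2 × 1.9665 − 2.4261 = 1.5069
  upper = 2 × 1.9665 − 1.3275 = 2.6055

(1.5069, 2.6055)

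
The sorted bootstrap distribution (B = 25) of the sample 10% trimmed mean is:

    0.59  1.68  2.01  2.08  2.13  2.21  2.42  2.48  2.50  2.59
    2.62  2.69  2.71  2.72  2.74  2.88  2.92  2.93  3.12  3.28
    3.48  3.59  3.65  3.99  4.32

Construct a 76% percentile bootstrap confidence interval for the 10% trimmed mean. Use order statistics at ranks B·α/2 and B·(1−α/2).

α = 0.24; lower rank = 25 × 0.120 = 3; upper rank = 25 × 0.880 = 22.
The 3rd smallest replicate is 2.01; the 22nd is 3.59.

(2.01, 3.59)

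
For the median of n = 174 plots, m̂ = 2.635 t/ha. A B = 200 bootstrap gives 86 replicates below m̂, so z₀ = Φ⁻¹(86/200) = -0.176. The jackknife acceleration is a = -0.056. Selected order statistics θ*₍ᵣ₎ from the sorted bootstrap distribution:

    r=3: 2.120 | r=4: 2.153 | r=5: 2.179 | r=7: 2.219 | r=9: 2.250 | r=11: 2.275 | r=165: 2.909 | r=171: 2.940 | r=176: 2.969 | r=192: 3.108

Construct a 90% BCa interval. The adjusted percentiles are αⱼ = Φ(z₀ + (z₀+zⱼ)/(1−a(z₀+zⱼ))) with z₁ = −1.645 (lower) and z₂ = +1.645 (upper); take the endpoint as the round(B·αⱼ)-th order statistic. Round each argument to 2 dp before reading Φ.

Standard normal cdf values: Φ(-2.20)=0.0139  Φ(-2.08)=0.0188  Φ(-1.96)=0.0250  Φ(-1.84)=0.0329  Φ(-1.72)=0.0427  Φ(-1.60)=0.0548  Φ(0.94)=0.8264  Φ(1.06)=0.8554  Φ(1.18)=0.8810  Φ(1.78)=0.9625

Lower: z₀ + z₁ = -0.176 + (-1.645) = -1.821; 1 − a(z₀+z₁) = 1 − (-0.056)(-1.821) = 0.8980; argument = -0.176 + (-1.821)/0.8980 = -2.2038 → -2.20.
α₁ = Φ(-2.20) = 0.0139; rank = round(200 × 0.0139) = 3; θ*₍3₎ = 2.120.
Upper: z₀ + z₂ = 1.469; 1 − a(z₀+z₂) = 1.0823; argument = 1.1813 → 1.18; α₂ = 0.8810; rank = 176; θ*₍176₎ = 2.969.

(2.120, 2.969)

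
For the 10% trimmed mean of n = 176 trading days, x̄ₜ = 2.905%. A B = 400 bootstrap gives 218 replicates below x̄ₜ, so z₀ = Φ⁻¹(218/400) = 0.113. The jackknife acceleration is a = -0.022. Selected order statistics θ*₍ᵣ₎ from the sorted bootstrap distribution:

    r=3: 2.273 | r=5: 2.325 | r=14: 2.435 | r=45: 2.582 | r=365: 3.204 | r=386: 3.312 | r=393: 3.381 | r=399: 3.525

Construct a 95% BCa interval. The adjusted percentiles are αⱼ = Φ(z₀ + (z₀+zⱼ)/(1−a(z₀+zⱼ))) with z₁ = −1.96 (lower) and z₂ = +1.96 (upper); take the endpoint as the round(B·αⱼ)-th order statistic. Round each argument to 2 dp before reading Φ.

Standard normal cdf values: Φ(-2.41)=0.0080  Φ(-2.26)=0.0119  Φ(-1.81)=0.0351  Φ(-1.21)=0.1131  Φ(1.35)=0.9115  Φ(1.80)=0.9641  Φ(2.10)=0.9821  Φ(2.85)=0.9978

(2.435, 3.381)

Lower: z₀ + z₁ = 0.113 + (-1.960) = -1.847; 1 − a(z₀+z₁) = 1 − (-0.022)(-1.847) = 0.9594; argument = 0.113 + (-1.847)/0.9594 = -1.8122 → -1.81.
α₁ = Φ(-1.81) = 0.0351; rank = round(400 × 0.0351) = 14; θ*₍14₎ = 2.435.
Upper: z₀ + z₂ = 2.073; 1 − a(z₀+z₂) = 1.0456; argument = 2.0956 → 2.10; α₂ = 0.9821; rank = 393; θ*₍393₎ = 3.381.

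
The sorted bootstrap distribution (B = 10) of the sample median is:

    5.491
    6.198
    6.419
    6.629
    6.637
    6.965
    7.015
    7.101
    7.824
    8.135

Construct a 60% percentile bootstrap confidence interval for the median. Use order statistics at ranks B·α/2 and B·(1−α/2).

α = 0.40; lower rank = 10 × 0.200 = 2; upper rank = 10 × 0.800 = 8.
The 2nd smallest replicate is 6.198; the 8th is 7.101.

(6.198, 7.101)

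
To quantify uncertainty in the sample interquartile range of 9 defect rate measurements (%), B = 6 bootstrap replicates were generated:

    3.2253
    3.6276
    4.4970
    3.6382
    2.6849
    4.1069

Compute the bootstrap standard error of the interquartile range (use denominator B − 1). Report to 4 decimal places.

SE* = 0.6382

Bootstrap SE is the standard deviation of the 6 replicate interquartile ranges.
Mean of replicates: (3.2253 + 3.6276 + 4.4970 + 3.6382 + 2.6849 + 4.1069) / 6 = 21.77990 / 6 = 3.62998
Sum of squared deviations: (−0.40468)² + (−0.00238)² + (+0.86702)² + (+0.00822)² + (−0.94508)² + (+0.47692)² = 2.03619
Variance = 2.03619 / 5 = 0.40724
SE* = √0.40724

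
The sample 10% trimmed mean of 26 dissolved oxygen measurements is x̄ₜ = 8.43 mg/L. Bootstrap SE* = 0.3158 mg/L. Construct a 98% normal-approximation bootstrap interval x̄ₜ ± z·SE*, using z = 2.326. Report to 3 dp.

Margin = 2.326 × 0.3158 = 0.7346
Interval: 8.43 ± 0.7346

(7.695, 9.165)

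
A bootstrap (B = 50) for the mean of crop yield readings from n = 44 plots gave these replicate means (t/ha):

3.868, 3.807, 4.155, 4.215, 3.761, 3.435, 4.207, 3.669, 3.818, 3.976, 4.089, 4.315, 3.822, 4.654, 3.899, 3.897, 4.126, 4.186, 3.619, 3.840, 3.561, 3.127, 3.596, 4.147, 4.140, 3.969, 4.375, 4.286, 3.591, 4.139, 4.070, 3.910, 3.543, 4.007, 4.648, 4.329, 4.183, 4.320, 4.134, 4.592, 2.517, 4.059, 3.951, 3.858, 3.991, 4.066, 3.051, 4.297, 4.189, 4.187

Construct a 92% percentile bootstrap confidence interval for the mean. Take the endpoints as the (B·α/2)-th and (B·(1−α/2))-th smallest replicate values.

(3.051, 4.592)

Sorted replicates: 2.517, 3.051, 3.127, 3.435, 3.543, 3.561, 3.591, 3.596, 3.619, 3.669, 3.761, 3.807, 3.818, 3.822, 3.840, 3.858, 3.868, 3.897, 3.899, 3.910, 3.951, 3.969, 3.976, 3.991, 4.007, 4.059, 4.066, 4.070, 4.089, 4.126, 4.134, 4.139, 4.140, 4.147, 4.155, 4.183, 4.186, 4.187, 4.189, 4.207, 4.215, 4.286, 4.297, 4.315, 4.320, 4.329, 4.375, 4.592, 4.648, 4.654
α = 0.08; lower rank = 50 × 0.040 = 2; upper rank = 50 × 0.960 = 48.
The 2nd smallest replicate is 3.051; the 48th is 4.592.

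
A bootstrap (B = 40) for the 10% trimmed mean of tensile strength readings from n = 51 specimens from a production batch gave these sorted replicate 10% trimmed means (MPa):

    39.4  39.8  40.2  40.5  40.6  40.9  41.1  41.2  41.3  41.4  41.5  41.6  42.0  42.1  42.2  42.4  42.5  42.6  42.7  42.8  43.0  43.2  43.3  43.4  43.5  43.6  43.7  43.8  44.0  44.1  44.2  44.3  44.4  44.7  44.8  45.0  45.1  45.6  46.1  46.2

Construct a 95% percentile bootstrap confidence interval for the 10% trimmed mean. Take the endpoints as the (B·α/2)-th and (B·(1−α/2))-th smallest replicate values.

(39.4, 46.1)

α = 0.05; lower rank = 40 × 0.025 = 1; upper rank = 40 × 0.975 = 39.
The 1st smallest replicate is 39.4; the 39th is 46.1.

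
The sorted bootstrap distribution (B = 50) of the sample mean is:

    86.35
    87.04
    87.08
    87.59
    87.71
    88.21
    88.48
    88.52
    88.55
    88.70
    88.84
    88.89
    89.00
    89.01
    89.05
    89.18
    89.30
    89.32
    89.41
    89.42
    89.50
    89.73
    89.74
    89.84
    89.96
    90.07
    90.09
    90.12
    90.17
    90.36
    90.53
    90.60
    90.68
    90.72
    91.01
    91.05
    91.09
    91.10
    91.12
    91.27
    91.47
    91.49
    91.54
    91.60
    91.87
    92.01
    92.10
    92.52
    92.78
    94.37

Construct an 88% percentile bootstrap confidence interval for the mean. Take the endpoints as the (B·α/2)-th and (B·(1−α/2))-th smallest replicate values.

α = 0.12; lower rank = 50 × 0.060 = 3; upper rank = 50 × 0.940 = 47.
The 3rd smallest replicate is 87.08; the 47th is 92.10.

(87.08, 92.10)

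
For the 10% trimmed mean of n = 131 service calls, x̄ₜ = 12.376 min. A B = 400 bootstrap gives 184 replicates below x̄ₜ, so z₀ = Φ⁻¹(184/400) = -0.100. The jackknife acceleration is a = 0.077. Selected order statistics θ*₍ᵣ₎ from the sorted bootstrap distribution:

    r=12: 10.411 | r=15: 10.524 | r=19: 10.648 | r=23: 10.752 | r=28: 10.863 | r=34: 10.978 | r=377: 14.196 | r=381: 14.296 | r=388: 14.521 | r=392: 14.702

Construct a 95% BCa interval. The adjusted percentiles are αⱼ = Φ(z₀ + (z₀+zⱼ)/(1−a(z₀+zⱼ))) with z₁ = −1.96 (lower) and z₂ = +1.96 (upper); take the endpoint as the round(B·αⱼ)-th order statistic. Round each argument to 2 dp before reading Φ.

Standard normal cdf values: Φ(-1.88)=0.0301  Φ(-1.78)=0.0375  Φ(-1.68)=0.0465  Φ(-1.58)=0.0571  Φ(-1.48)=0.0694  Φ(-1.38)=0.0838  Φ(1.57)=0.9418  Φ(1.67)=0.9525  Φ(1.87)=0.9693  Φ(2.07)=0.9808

Lower: z₀ + z₁ = -0.100 + (-1.960) = -2.060; 1 − a(z₀+z₁) = 1 − (0.077)(-2.060) = 1.1586; argument = -0.100 + (-2.060)/1.1586 = -1.8780 → -1.88.
α₁ = Φ(-1.88) = 0.0301; rank = round(400 × 0.0301) = 12; θ*₍12₎ = 10.411.
Upper: z₀ + z₂ = 1.860; 1 − a(z₀+z₂) = 0.8568; argument = 2.0709 → 2.07; α₂ = 0.9808; rank = 392; θ*₍392₎ = 14.702.

(10.411, 14.702)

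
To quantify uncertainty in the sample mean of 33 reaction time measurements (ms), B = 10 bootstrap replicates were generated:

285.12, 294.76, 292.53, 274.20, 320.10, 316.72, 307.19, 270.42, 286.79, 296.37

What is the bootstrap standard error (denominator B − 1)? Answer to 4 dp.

SE* = 16.5223

Bootstrap SE is the standard deviation of the 10 replicate means.
Mean of replicates: (285.12 + 294.76 + 292.53 + 274.20 + 320.10 + 316.72 + 307.19 + 270.42 + 286.79 + 296.37) / 10 = 2944.20000 / 10 = 294.42000
Sum of squared deviations: (−9.30000)² + (+0.34000)² + (−1.89000)² + (−20.22000)² + (+25.68000)² + (+22.30000)² + (+12.77000)² + (−24.00000)² + (−7.63000)² + (+1.95000)² = 2456.87080
Variance = 2456.87080 / 9 = 272.98564
SE* = √272.98564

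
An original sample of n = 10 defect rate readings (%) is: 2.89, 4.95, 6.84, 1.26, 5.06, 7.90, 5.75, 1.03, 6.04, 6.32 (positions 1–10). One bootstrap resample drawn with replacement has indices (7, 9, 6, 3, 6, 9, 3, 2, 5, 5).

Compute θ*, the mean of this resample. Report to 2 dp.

θ* = 6.24

Resample values: 5.75, 6.04, 7.90, 6.84, 7.90, 6.04, 6.84, 4.95, 5.06, 5.06.
Mean = (5.75 + 6.04 + 7.90 + 6.84 + 7.90 + 6.04 + 6.84 + 4.95 + 5.06 + 5.06) / 10 = 62.380 / 10 = 6.24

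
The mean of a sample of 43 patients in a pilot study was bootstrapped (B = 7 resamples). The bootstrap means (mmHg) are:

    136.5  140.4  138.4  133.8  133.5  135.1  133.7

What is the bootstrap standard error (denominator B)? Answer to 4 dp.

Bootstrap SE is the standard deviation of the 7 replicate means.
Mean of replicates: (136.5 + 140.4 + 138.4 + 133.8 + 133.5 + 135.1 + 133.7) / 7 = 951.40000 / 7 = 135.91429
Sum of squared deviations: (+0.58571)² + (+4.48571)² + (+2.48571)² + (−2.11429)² + (−2.41429)² + (−0.81429)² + (−2.21429)² = 42.50857
Variance = 42.50857 / 7 = 6.07265
SE* = √6.07265

SE* = 2.4643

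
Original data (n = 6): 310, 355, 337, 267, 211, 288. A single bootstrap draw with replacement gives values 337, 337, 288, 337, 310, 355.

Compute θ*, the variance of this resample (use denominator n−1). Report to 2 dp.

Mean = 327.3333; sum of squared deviations = 2893.3333
s² = 2893.3333 / 5 = 578.6667

θ* = 578.67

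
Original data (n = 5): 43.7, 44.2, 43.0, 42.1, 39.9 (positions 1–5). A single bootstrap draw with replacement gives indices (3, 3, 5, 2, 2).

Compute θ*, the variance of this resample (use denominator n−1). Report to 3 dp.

Resample values: 43.0, 43.0, 39.9, 44.2, 44.2.
Mean = 42.8600; sum of squared deviations = 12.3920
s² = 12.3920 / 4 = 3.0980

θ* = 3.098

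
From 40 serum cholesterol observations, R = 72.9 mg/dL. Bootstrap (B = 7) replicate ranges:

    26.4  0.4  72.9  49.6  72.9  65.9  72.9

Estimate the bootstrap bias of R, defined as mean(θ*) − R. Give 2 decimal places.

mean(θ*) = (26.4 + 0.4 + 72.9 + 49.6 + 72.9 + 65.9 + 72.9) / 7 = 51.571
bias = 51.571 − 72.9

bias = −21.33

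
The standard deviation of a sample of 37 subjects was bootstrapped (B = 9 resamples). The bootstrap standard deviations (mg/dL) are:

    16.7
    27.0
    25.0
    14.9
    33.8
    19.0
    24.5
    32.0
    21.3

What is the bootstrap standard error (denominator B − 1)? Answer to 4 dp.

SE* = 6.5031

Bootstrap SE is the standard deviation of the 9 replicate standard deviations.
Mean of replicates: (16.7 + 27.0 + 25.0 + 14.9 + 33.8 + 19.0 + 24.5 + 32.0 + 21.3) / 9 = 214.20000 / 9 = 23.80000
Sum of squared deviations: (−7.10000)² + (+3.20000)² + (+1.20000)² + (−8.90000)² + (+10.00000)² + (−4.80000)² + (+0.70000)² + (+8.20000)² + (−2.50000)² = 338.32000
Variance = 338.32000 / 8 = 42.29000
SE* = √42.29000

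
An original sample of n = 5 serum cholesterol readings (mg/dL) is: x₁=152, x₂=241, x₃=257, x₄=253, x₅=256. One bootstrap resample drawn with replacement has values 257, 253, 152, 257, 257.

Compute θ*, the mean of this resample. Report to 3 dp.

θ* = 235.200

Mean = (257 + 253 + 152 + 257 + 257) / 5 = 1176.0 / 5 = 235.200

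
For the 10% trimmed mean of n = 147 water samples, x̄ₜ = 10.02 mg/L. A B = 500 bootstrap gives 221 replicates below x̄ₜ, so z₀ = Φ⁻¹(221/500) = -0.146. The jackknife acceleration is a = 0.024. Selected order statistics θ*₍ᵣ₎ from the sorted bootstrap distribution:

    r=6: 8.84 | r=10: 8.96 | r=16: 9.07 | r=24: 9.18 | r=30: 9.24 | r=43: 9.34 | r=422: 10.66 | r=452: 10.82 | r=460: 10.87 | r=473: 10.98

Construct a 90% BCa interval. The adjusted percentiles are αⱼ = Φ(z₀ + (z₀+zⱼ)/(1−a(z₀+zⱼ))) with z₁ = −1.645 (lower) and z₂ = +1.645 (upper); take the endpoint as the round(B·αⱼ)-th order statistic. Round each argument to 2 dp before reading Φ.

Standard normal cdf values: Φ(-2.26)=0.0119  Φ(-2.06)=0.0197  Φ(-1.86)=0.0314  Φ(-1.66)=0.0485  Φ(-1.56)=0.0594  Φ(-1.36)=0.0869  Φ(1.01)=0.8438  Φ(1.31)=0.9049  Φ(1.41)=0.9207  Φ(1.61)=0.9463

(9.07, 10.87)

Lower: z₀ + z₁ = -0.146 + (-1.645) = -1.791; 1 − a(z₀+z₁) = 1 − (0.024)(-1.791) = 1.0430; argument = -0.146 + (-1.791)/1.0430 = -1.8632 → -1.86.
α₁ = Φ(-1.86) = 0.0314; rank = round(500 × 0.0314) = 16; θ*₍16₎ = 9.07.
Upper: z₀ + z₂ = 1.499; 1 − a(z₀+z₂) = 0.9640; argument = 1.4089 → 1.41; α₂ = 0.9207; rank = 460; θ*₍460₎ = 10.87.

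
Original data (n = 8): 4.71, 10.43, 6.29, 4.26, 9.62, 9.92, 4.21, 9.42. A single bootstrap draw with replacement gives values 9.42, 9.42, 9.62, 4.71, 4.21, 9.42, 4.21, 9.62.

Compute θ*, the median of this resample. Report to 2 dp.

θ* = 9.42

Sorted: 4.21, 4.21, 4.71, 9.42, 9.42, 9.42, 9.62, 9.62
Median = average of the two middle values = 9.42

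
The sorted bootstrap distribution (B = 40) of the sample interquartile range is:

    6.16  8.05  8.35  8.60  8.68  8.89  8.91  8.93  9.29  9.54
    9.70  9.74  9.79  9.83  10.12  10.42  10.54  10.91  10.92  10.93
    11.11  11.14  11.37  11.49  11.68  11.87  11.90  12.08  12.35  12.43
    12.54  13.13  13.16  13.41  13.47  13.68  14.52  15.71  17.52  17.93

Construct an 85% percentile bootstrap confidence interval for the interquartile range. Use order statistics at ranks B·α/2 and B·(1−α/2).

α = 0.15; lower rank = 40 × 0.075 = 3; upper rank = 40 × 0.925 = 37.
The 3rd smallest replicate is 8.35; the 37th is 14.52.

(8.35, 14.52)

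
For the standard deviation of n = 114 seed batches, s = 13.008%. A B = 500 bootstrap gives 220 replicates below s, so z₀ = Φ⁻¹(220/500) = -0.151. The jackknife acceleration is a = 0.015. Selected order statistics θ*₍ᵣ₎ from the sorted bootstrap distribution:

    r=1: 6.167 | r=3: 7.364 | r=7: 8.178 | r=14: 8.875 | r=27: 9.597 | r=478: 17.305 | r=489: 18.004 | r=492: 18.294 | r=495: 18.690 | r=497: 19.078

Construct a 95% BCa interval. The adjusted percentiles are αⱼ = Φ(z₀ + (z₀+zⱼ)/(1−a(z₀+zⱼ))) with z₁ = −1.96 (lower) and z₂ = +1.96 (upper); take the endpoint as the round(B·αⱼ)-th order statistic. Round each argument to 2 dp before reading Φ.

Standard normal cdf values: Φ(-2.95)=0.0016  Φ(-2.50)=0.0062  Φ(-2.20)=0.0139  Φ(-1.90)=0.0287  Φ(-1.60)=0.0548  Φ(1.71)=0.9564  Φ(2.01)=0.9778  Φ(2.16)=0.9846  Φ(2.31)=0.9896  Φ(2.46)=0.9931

(8.178, 17.305)

Lower: z₀ + z₁ = -0.151 + (-1.960) = -2.111; 1 − a(z₀+z₁) = 1 − (0.015)(-2.111) = 1.0317; argument = -0.151 + (-2.111)/1.0317 = -2.1972 → -2.20.
α₁ = Φ(-2.20) = 0.0139; rank = round(500 × 0.0139) = 7; θ*₍7₎ = 8.178.
Upper: z₀ + z₂ = 1.809; 1 − a(z₀+z₂) = 0.9729; argument = 1.7085 → 1.71; α₂ = 0.9564; rank = 478; θ*₍478₎ = 17.305.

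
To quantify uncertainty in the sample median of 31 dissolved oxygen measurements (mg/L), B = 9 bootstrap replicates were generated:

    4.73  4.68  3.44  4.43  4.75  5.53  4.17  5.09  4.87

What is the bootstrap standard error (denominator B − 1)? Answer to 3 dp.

Bootstrap SE is the standard deviation of the 9 replicate medians.
Mean of replicates: (4.73 + 4.68 + 3.44 + 4.43 + 4.75 + 5.53 + 4.17 + 5.09 + 4.87) / 9 = 41.6900 / 9 = 4.6322
Sum of squared deviations: (+0.0978)² + (+0.0478)² + (−1.1922)² + (−0.2022)² + (+0.1178)² + (+0.8978)² + (−0.4622)² + (+0.4578)² + (+0.2378)² = 2.7738
Variance = 2.7738 / 8 = 0.3467
SE* = √0.3467

SE* = 0.589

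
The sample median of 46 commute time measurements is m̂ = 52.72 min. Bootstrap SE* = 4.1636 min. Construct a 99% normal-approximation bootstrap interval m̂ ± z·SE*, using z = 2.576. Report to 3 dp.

Margin = 2.576 × 4.1636 = 10.7254
Interval: 52.72 ± 10.7254

(41.995, 63.445)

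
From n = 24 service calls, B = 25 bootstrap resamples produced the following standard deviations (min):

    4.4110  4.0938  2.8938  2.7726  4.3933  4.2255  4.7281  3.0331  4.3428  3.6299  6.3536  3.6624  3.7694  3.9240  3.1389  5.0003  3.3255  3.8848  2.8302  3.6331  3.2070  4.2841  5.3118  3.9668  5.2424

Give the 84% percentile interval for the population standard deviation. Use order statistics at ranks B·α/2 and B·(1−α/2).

Sorted replicates: 2.7726, 2.8302, 2.8938, 3.0331, 3.1389, 3.2070, 3.3255, 3.6299, 3.6331, 3.6624, 3.7694, 3.8848, 3.9240, 3.9668, 4.0938, 4.2255, 4.2841, 4.3428, 4.3933, 4.4110, 4.7281, 5.0003, 5.2424, 5.3118, 6.3536
α = 0.16; lower rank = 25 × 0.080 = 2; upper rank = 25 × 0.920 = 23.
The 2nd smallest replicate is 2.8302; the 23rd is 5.2424.

(2.8302, 5.2424)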